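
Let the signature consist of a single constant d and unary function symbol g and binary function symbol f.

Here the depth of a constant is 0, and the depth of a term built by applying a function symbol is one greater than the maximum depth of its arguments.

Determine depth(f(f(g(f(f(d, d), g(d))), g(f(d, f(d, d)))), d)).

5

depth(f(d, d)) = 1 + max(0, 0) = 1
depth(g(d)) = 1 + depth(d) = 1 + 0 = 1
depth(f(f(d, d), g(d))) = 1 + max(1, 1) = 2
depth(g(f(f(d, d), g(d)))) = 1 + depth(f(f(d, d), g(d))) = 1 + 2 = 3
depth(f(d, f(d, d))) = 1 + max(0, 1) = 2
depth(g(f(d, f(d, d)))) = 1 + depth(f(d, f(d, d))) = 1 + 2 = 3
depth(f(g(f(f(d, d), g(d))), g(f(d, f(d, d))))) = 1 + max(3, 3) = 4
depth(f(f(g(f(f(d, d), g(d))), g(f(d, f(d, d)))), d)) = 1 + max(4, 0) = 5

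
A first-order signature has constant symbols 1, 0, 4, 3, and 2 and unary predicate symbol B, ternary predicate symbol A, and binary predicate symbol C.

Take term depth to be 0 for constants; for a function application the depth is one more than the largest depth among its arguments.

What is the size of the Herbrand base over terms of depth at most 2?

155

First count ground terms of depth ≤ 2.
With no function symbols every ground term is a constant, so there are exactly 5 ground terms at every depth bound.
N_0 = 5
N_1 = 5
N_2 = 5
So |H| = 5.
A ground atom is a predicate applied to a tuple of terms from H, so the count is the sum over predicates of |H|^arity:
  B: 5;  A: 5^3 = 125;  C: 5^2 = 25
Total ground atoms: 5 + 125 + 25 = 155.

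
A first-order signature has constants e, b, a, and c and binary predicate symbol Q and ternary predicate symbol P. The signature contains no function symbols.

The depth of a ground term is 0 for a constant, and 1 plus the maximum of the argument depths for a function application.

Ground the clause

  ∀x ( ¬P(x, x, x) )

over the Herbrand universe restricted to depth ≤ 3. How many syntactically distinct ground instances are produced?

4

Ground terms of depth ≤ 3:
  With no function symbols every ground term is a constant, so there are exactly 4 ground terms at every depth bound.
  N_0 = 4
  N_1 = 4
  N_2 = 4
  N_3 = 4
  Explicitly: e, b, a, c.
So there are 4 ground terms available for substitution.
The body mentions the single quantified variable x; since ground terms form a free algebra, no two substitutions collapse to the same formula.
Number of ground instances = 4.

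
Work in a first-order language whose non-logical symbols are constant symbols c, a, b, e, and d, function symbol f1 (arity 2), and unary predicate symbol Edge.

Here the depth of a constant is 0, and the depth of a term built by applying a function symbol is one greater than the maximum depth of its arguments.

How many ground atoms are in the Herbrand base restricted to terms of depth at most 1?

First count ground terms of depth ≤ 1.
Write N_k for the number of ground terms of depth ≤ k. A term of depth ≤ k is either a constant or a function symbol applied to arguments of depth ≤ k−1, so N_k = 5 + N_{k-1}^2.
N_0 = 5
N_1 = 5 + 5^2 = 30
So |H| = 30.
Ground atoms are formed by filling each argument slot of a predicate with a term from H, so an r-ary predicate gives |H|^r atoms:
  Edge: 30
Total ground atoms: 30.

30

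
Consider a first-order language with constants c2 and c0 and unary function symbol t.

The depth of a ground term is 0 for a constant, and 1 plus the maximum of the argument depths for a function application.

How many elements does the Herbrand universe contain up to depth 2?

Let N_k count ground terms of depth at most k. Each non-constant term of depth ≤ k is some function symbol applied to depth-≤(k−1) arguments, giving N_k = 2 + N_{k-1}.
N_0 = 2
N_1 = 2 + 2 = 4
N_2 = 2 + 4 = 6
Explicitly: c2, c0, t(c2), t(c0), t(t(c2)), t(t(c0)).

6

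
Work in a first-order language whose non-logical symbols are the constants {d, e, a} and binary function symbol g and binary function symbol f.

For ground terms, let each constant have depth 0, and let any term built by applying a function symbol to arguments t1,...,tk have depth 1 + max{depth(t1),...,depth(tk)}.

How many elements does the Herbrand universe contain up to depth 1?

Let N_k count ground terms of depth at most k. Each non-constant term of depth ≤ k is some function symbol applied to depth-≤(k−1) arguments, giving N_k = 3 + N_{k-1}^2 + N_{k-1}^2.
N_0 = 3
N_1 = 3 + 3^2 + 3^2 = 21

21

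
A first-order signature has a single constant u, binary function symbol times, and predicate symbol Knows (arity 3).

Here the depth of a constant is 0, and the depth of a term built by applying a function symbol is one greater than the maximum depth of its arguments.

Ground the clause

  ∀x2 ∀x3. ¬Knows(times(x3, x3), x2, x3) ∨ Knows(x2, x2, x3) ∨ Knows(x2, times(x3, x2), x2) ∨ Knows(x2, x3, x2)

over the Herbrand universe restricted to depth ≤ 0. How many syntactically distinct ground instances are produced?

Ground terms of depth ≤ 0:
  Count level by level. With function symbols times/2, the terms of depth ≤ k are the 1 constant together with each function applied to depth-≤(k−1) tuples, so N_k = 1 + N_{k-1}^2.
  N_0 = 1
So there is exactly 1 ground term available for substitution.
There are 2 variables to instantiate (x2, x3), each occurring in at least one literal, so different choices give different ground instances.
Number of ground instances = 1^2 = 1.

1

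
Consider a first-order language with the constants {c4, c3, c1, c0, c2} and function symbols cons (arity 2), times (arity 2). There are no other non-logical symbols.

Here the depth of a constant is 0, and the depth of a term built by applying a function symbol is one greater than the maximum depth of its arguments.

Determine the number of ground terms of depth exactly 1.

50

Let N_k count ground terms of depth at most k. Each non-constant term of depth ≤ k is some function symbol applied to depth-≤(k−1) arguments, giving N_k = 5 + N_{k-1}^2 + N_{k-1}^2.
N_0 = 5
N_1 = 5 + 5^2 + 5^2 = 55
Terms of depth exactly 1: N_1 − N_0 = 55 − 5 = 50.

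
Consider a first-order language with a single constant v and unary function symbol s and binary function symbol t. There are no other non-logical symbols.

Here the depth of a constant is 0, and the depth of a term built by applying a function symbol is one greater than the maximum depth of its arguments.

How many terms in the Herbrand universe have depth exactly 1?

2

If N_k denotes the number of depth-≤k ground terms, the 1 constant gives N_0 = 1, and each function symbol of arity r contributes N_{k-1}^r new terms at level k: N_k = 1 + N_{k-1} + N_{k-1}^2.
N_0 = 1
N_1 = 1 + 1 + 1^2 = 3
Terms of depth exactly 1: N_1 − N_0 = 3 − 1 = 2.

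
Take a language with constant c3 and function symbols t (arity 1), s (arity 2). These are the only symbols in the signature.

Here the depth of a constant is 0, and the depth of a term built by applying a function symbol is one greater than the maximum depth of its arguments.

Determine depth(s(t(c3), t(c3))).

depth(t(c3)) = 1 + depth(c3) = 1 + 0 = 1
depth(s(t(c3), t(c3))) = 1 + max(1, 1) = 2

2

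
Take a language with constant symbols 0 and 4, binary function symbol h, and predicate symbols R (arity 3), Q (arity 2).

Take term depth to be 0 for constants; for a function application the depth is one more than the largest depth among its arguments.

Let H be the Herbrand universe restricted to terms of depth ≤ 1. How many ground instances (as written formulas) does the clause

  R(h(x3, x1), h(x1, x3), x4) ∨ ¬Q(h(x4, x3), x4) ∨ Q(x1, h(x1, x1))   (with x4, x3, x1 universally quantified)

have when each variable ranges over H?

216

Ground terms of depth ≤ 1:
  Let N_k count ground terms of depth at most k. Each non-constant term of depth ≤ k is some function symbol applied to depth-≤(k−1) arguments, giving N_k = 2 + N_{k-1}^2.
  N_0 = 2
  N_1 = 2 + 2^2 = 6
  Explicitly: 0, 4, h(0, 0), h(0, 4), h(4, 0), h(4, 4).
So there are 6 ground terms available for substitution.
Each of x4, x3, x1 ranges independently over the available ground terms, and distinct assignments produce distinct instances.
Number of ground instances = 6^3 = 216.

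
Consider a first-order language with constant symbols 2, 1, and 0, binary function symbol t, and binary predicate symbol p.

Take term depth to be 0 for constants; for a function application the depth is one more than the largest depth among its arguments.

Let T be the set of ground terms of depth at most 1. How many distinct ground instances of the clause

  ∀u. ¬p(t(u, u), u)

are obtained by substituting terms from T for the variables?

12

Ground terms of depth ≤ 1:
  If N_k denotes the number of depth-≤k ground terms, the 3 constants give N_0 = 3, and each function symbol of arity r contributes N_{k-1}^r new terms at level k: N_k = 3 + N_{k-1}^2.
  N_0 = 3
  N_1 = 3 + 3^2 = 12
  Explicitly: 2, 1, 0, t(2, 2), t(2, 1), t(2, 0), t(1, 2), t(1, 1), t(1, 0), t(0, 2), t(0, 1), t(0, 0).
So there are 12 ground terms available for substitution.
There is 1 variable to instantiate (u),  occurring in at least one literal, so different choices give different ground instances.
Number of ground instances = 12.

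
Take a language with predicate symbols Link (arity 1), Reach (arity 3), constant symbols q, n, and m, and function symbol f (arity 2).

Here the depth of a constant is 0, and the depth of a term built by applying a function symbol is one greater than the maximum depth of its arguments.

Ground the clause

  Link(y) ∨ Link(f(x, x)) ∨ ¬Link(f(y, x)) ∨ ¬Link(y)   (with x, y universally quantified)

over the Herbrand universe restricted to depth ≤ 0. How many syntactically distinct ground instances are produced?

9

Ground terms of depth ≤ 0:
  Count level by level. With function symbols f/2, the terms of depth ≤ k are the 3 constants together with each function applied to depth-≤(k−1) tuples, so N_k = 3 + N_{k-1}^2.
  N_0 = 3
  Explicitly: q, n, m.
So there are 3 ground terms available for substitution.
Each of x, y ranges independently over the available ground terms, and distinct assignments produce distinct instances.
Number of ground instances = 3^2 = 9.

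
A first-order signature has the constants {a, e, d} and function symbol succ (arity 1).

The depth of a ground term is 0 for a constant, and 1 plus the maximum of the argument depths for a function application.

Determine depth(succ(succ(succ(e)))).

3

depth(succ(e)) = 1 + depth(e) = 1 + 0 = 1
depth(succ(succ(e))) = 1 + depth(succ(e)) = 1 + 1 = 2
depth(succ(succ(succ(e)))) = 1 + depth(succ(succ(e))) = 1 + 2 = 3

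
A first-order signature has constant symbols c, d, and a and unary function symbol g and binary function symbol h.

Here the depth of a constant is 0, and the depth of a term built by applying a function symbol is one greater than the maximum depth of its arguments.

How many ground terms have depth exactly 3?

59052

Let N_k = |{terms of depth ≤ k}|. Then N_0 = 3 and N_k = 3 + N_{k-1} + N_{k-1}^2 for k ≥ 1 (one summand per function symbol, arity giving the exponent).
N_0 = 3
N_1 = 3 + 3 + 3^2 = 15
N_2 = 3 + 15 + 15^2 = 243
N_3 = 3 + 243 + 243^2 = 59295
Terms of depth exactly 3: N_3 − N_2 = 59295 − 243 = 59052.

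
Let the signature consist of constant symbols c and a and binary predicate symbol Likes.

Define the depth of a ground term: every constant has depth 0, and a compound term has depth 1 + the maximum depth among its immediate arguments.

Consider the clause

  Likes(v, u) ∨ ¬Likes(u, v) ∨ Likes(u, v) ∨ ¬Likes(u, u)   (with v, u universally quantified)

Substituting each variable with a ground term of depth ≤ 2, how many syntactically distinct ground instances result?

Ground terms of depth ≤ 2:
  With no function symbols every ground term is a constant, so there are exactly 2 ground terms at every depth bound.
  N_0 = 2
  N_1 = 2
  N_2 = 2
  Explicitly: c, a.
So there are 2 ground terms available for substitution.
The body mentions every one of the 2 quantified variables; since ground terms form a free algebra, no two substitutions collapse to the same formula.
Number of ground instances = 2^2 = 4.

4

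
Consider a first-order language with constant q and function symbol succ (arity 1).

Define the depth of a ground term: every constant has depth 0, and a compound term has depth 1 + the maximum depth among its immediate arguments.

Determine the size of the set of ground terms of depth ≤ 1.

Let N_k count ground terms of depth at most k. Each non-constant term of depth ≤ k is some function symbol applied to depth-≤(k−1) arguments, giving N_k = 1 + N_{k-1}.
N_0 = 1
N_1 = 1 + 1 = 2
Explicitly: q, succ(q).

2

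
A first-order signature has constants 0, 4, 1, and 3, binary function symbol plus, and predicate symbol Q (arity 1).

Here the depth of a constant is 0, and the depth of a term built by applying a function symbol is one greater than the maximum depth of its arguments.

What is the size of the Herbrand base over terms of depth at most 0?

4

First count ground terms of depth ≤ 0.
Count level by level. With function symbols plus/2, the terms of depth ≤ k are the 4 constants together with each function applied to depth-≤(k−1) tuples, so N_k = 4 + N_{k-1}^2.
N_0 = 4
Explicitly: 0, 4, 1, 3.
So |H| = 4.
Ground atoms are formed by filling each argument slot of a predicate with a term from H, so an r-ary predicate gives |H|^r atoms:
  Q: 4
Total ground atoms: 4.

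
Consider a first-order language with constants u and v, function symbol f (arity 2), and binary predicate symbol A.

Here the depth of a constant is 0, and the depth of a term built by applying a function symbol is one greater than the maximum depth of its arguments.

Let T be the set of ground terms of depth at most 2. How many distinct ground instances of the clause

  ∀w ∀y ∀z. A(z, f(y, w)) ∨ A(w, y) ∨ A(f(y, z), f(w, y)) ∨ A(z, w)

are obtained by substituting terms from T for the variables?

Ground terms of depth ≤ 2:
  Count level by level. With function symbols f/2, the terms of depth ≤ k are the 2 constants together with each function applied to depth-≤(k−1) tuples, so N_k = 2 + N_{k-1}^2.
  N_0 = 2
  N_1 = 2 + 2^2 = 6
  N_2 = 2 + 6^2 = 38
So there are 38 ground terms available for substitution.
Each of w, y, z ranges independently over the available ground terms, and distinct assignments produce distinct instances.
Number of ground instances = 38^3 = 54872.

54872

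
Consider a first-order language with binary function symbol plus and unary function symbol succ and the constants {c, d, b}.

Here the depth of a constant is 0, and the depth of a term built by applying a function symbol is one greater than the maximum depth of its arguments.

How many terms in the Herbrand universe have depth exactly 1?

If N_k denotes the number of depth-≤k ground terms, the 3 constants give N_0 = 3, and each function symbol of arity r contributes N_{k-1}^r new terms at level k: N_k = 3 + N_{k-1}^2 + N_{k-1}.
N_0 = 3
N_1 = 3 + 3^2 + 3 = 15
Terms of depth exactly 1: N_1 − N_0 = 15 − 3 = 12.

12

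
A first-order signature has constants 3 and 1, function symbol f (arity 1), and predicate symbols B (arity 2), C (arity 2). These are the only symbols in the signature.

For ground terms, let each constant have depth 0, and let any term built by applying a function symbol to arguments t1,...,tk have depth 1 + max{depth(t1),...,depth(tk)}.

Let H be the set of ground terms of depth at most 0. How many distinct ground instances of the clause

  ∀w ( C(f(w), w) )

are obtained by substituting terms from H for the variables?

2

Ground terms of depth ≤ 0:
  Let N_k = |{terms of depth ≤ k}|. Then N_0 = 2 and N_k = 2 + N_{k-1} for k ≥ 1 (one summand per function symbol, arity giving the exponent).
  N_0 = 2
So there are 2 ground terms available for substitution.
The clause has 1 distinct variable (w), which appears in the body. In the free term algebra distinct substitutions yield syntactically distinct ground instances.
Number of ground instances = 2.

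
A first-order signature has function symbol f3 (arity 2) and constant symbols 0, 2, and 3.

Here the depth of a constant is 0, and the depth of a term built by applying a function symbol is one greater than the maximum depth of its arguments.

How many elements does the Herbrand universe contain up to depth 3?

Let N_k count ground terms of depth at most k. Each non-constant term of depth ≤ k is some function symbol applied to depth-≤(k−1) arguments, giving N_k = 3 + N_{k-1}^2.
N_0 = 3
N_1 = 3 + 3^2 = 12
N_2 = 3 + 12^2 = 147
N_3 = 3 + 147^2 = 21612

21612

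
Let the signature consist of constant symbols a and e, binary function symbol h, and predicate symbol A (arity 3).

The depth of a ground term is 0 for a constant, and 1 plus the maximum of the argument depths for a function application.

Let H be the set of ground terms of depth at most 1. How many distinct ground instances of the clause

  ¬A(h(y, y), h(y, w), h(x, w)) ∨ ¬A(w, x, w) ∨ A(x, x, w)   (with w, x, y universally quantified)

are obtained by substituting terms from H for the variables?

Ground terms of depth ≤ 1:
  Count level by level. With function symbols h/2, the terms of depth ≤ k are the 2 constants together with each function applied to depth-≤(k−1) tuples, so N_k = 2 + N_{k-1}^2.
  N_0 = 2
  N_1 = 2 + 2^2 = 6
So there are 6 ground terms available for substitution.
The body mentions every one of the 3 quantified variables; since ground terms form a free algebra, no two substitutions collapse to the same formula.
Number of ground instances = 6^3 = 216.

216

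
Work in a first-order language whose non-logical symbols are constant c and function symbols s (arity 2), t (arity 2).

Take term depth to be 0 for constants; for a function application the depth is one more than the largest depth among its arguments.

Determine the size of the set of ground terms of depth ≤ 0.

1

Write N_k for the number of ground terms of depth ≤ k. A term of depth ≤ k is either a constant or a function symbol applied to arguments of depth ≤ k−1, so N_k = 1 + N_{k-1}^2 + N_{k-1}^2.
N_0 = 1
Explicitly: c.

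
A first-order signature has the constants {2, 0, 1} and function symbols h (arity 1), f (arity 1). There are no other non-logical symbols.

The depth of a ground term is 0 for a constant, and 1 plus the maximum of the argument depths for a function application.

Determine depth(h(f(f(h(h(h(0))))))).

6

depth(h(0)) = 1 + depth(0) = 1 + 0 = 1
depth(h(h(0))) = 1 + depth(h(0)) = 1 + 1 = 2
depth(h(h(h(0)))) = 1 + depth(h(h(0))) = 1 + 2 = 3
depth(f(h(h(h(0))))) = 1 + depth(h(h(h(0)))) = 1 + 3 = 4
depth(f(f(h(h(h(0)))))) = 1 + depth(f(h(h(h(0))))) = 1 + 4 = 5
depth(h(f(f(h(h(h(0))))))) = 1 + depth(f(f(h(h(h(0)))))) = 1 + 5 = 6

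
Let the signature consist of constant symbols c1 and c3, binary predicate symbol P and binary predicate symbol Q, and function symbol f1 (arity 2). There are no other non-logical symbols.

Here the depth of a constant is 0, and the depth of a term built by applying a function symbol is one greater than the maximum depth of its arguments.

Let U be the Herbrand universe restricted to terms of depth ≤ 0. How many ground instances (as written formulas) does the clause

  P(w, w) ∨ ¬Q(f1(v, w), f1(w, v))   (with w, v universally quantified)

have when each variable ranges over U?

4

Ground terms of depth ≤ 0:
  If N_k denotes the number of depth-≤k ground terms, the 2 constants give N_0 = 2, and each function symbol of arity r contributes N_{k-1}^r new terms at level k: N_k = 2 + N_{k-1}^2.
  N_0 = 2
  Explicitly: c1, c3.
So there are 2 ground terms available for substitution.
The clause has 2 distinct variables (w, v), each appearing in the body. In the free term algebra distinct substitutions yield syntactically distinct ground instances.
Number of ground instances = 2^2 = 4.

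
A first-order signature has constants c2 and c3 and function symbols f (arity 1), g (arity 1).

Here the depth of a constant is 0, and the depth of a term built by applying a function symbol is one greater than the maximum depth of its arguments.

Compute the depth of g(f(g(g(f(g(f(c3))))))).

7

depth(f(c3)) = 1 + depth(c3) = 1 + 0 = 1
depth(g(f(c3))) = 1 + depth(f(c3)) = 1 + 1 = 2
depth(f(g(f(c3)))) = 1 + depth(g(f(c3))) = 1 + 2 = 3
depth(g(f(g(f(c3))))) = 1 + depth(f(g(f(c3)))) = 1 + 3 = 4
depth(g(g(f(g(f(c3)))))) = 1 + depth(g(f(g(f(c3))))) = 1 + 4 = 5
depth(f(g(g(f(g(f(c3))))))) = 1 + depth(g(g(f(g(f(c3)))))) = 1 + 5 = 6
depth(g(f(g(g(f(g(f(c3)))))))) = 1 + depth(f(g(g(f(g(f(c3))))))) = 1 + 6 = 7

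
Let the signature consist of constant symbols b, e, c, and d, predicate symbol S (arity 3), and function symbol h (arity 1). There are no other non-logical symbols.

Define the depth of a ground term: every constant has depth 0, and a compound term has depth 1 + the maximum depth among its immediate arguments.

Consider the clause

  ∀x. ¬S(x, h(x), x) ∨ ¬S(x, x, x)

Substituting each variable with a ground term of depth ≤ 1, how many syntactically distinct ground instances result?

Ground terms of depth ≤ 1:
  Count level by level. With function symbols h/1, the terms of depth ≤ k are the 4 constants together with each function applied to depth-≤(k−1) tuples, so N_k = 4 + N_{k-1}.
  N_0 = 4
  N_1 = 4 + 4 = 8
So there are 8 ground terms available for substitution.
There is 1 variable to instantiate (x),  occurring in at least one literal, so different choices give different ground instances.
Number of ground instances = 8.

8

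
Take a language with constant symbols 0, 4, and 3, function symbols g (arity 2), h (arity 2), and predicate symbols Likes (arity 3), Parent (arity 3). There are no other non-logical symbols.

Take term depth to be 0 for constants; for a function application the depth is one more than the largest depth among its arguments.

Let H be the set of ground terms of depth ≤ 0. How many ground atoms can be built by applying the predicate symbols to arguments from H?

First count ground terms of depth ≤ 0.
If N_k denotes the number of depth-≤k ground terms, the 3 constants give N_0 = 3, and each function symbol of arity r contributes N_{k-1}^r new terms at level k: N_k = 3 + N_{k-1}^2 + N_{k-1}^2.
N_0 = 3
So |H| = 3.
A ground atom is a predicate applied to a tuple of terms from H, so the count is the sum over predicates of |H|^arity:
  Likes: 3^3 = 27;  Parent: 3^3 = 27
Total ground atoms: 27 + 27 = 54.

54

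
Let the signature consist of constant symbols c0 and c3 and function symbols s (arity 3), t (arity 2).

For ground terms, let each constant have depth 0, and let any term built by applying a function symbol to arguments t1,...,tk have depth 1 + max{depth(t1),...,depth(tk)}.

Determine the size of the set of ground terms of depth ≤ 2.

Count level by level. With function symbols s/3, t/2, the terms of depth ≤ k are the 2 constants together with each function applied to depth-≤(k−1) tuples, so N_k = 2 + N_{k-1}^3 + N_{k-1}^2.
N_0 = 2
N_1 = 2 + 2^3 + 2^2 = 14
N_2 = 2 + 14^3 + 14^2 = 2942

2942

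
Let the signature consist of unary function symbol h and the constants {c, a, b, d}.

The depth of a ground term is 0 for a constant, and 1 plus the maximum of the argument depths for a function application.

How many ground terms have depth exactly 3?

Let N_k count ground terms of depth at most k. Each non-constant term of depth ≤ k is some function symbol applied to depth-≤(k−1) arguments, giving N_k = 4 + N_{k-1}.
N_0 = 4
N_1 = 4 + 4 = 8
N_2 = 4 + 8 = 12
N_3 = 4 + 12 = 16
Terms of depth exactly 3: N_3 − N_2 = 16 − 12 = 4.

4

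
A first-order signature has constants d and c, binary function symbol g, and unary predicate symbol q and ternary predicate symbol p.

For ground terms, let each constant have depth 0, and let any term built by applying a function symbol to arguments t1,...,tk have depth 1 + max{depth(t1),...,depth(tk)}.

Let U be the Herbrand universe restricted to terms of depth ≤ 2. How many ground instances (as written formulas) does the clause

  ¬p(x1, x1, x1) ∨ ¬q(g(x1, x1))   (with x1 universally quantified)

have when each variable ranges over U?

38

Ground terms of depth ≤ 2:
  Let N_k = |{terms of depth ≤ k}|. Then N_0 = 2 and N_k = 2 + N_{k-1}^2 for k ≥ 1 (one summand per function symbol, arity giving the exponent).
  N_0 = 2
  N_1 = 2 + 2^2 = 6
  N_2 = 2 + 6^2 = 38
So there are 38 ground terms available for substitution.
The clause has 1 distinct variable (x1), which appears in the body. In the free term algebra distinct substitutions yield syntactically distinct ground instances.
Number of ground instances = 38.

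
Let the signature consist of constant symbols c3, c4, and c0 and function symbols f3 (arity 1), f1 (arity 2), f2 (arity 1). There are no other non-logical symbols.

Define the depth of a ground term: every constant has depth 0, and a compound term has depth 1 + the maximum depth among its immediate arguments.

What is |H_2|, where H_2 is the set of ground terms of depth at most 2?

Let N_k count ground terms of depth at most k. Each non-constant term of depth ≤ k is some function symbol applied to depth-≤(k−1) arguments, giving N_k = 3 + N_{k-1} + N_{k-1}^2 + N_{k-1}.
N_0 = 3
N_1 = 3 + 3 + 3^2 + 3 = 18
N_2 = 3 + 18 + 18^2 + 18 = 363

363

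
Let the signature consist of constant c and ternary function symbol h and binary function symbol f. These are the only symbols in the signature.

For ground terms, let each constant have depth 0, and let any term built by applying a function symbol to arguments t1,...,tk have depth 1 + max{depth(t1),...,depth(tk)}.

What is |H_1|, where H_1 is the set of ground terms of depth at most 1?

Count level by level. With function symbols h/3, f/2, the terms of depth ≤ k are the 1 constant together with each function applied to depth-≤(k−1) tuples, so N_k = 1 + N_{k-1}^3 + N_{k-1}^2.
N_0 = 1
N_1 = 1 + 1^3 + 1^2 = 3
Explicitly: c, h(c, c, c), f(c, c).

3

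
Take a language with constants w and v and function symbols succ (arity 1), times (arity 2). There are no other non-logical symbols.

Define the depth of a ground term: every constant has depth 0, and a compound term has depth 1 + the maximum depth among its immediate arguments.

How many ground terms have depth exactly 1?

6

Count level by level. With function symbols succ/1, times/2, the terms of depth ≤ k are the 2 constants together with each function applied to depth-≤(k−1) tuples, so N_k = 2 + N_{k-1} + N_{k-1}^2.
N_0 = 2
N_1 = 2 + 2 + 2^2 = 8
Terms of depth exactly 1: N_1 − N_0 = 8 − 2 = 6.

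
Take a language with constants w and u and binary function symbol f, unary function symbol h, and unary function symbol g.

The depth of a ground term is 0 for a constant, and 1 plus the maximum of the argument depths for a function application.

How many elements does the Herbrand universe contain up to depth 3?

15130

If N_k denotes the number of depth-≤k ground terms, the 2 constants give N_0 = 2, and each function symbol of arity r contributes N_{k-1}^r new terms at level k: N_k = 2 + N_{k-1}^2 + N_{k-1} + N_{k-1}.
N_0 = 2
N_1 = 2 + 2^2 + 2 + 2 = 10
N_2 = 2 + 10^2 + 10 + 10 = 122
N_3 = 2 + 122^2 + 122 + 122 = 15130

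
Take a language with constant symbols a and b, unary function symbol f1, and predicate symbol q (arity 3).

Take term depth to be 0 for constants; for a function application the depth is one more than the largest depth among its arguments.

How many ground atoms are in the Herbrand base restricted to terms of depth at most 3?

First count ground terms of depth ≤ 3.
Count level by level. With function symbols f1/1, the terms of depth ≤ k are the 2 constants together with each function applied to depth-≤(k−1) tuples, so N_k = 2 + N_{k-1}.
N_0 = 2
N_1 = 2 + 2 = 4
N_2 = 2 + 4 = 6
N_3 = 2 + 6 = 8
Explicitly: a, b, f1(a), f1(b), f1(f1(a)), f1(f1(b)), f1(f1(f1(a))), f1(f1(f1(b))).
So |H| = 8.
For each predicate symbol, the number of ground atoms is |H| raised to its arity; summing:
  q: 8^3 = 512
Total ground atoms: 512.

512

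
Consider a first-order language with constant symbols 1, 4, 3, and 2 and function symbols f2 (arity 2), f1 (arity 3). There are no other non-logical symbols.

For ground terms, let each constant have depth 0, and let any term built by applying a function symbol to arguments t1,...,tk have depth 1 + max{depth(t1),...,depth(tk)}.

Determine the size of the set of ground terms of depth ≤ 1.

84

If N_k denotes the number of depth-≤k ground terms, the 4 constants give N_0 = 4, and each function symbol of arity r contributes N_{k-1}^r new terms at level k: N_k = 4 + N_{k-1}^2 + N_{k-1}^3.
N_0 = 4
N_1 = 4 + 4^2 + 4^3 = 84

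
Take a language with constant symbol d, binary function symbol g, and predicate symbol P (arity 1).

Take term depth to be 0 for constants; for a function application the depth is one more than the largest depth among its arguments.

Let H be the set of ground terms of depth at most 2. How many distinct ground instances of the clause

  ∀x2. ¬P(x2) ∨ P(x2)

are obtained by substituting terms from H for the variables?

Ground terms of depth ≤ 2:
  Write N_k for the number of ground terms of depth ≤ k. A term of depth ≤ k is either a constant or a function symbol applied to arguments of depth ≤ k−1, so N_k = 1 + N_{k-1}^2.
  N_0 = 1
  N_1 = 1 + 1^2 = 2
  N_2 = 1 + 2^2 = 5
So there are 5 ground terms available for substitution.
The variable x2 ranges independently over the available ground terms, and distinct assignments produce distinct instances.
Number of ground instances = 5.

5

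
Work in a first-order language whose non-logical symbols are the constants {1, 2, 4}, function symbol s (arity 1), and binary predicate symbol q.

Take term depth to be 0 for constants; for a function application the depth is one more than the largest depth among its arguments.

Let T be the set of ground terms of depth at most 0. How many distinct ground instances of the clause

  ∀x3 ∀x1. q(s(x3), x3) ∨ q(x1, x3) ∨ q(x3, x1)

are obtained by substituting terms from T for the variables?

9

Ground terms of depth ≤ 0:
  Write N_k for the number of ground terms of depth ≤ k. A term of depth ≤ k is either a constant or a function symbol applied to arguments of depth ≤ k−1, so N_k = 3 + N_{k-1}.
  N_0 = 3
  Explicitly: 1, 2, 4.
So there are 3 ground terms available for substitution.
The body mentions every one of the 2 quantified variables; since ground terms form a free algebra, no two substitutions collapse to the same formula.
Number of ground instances = 3^2 = 9.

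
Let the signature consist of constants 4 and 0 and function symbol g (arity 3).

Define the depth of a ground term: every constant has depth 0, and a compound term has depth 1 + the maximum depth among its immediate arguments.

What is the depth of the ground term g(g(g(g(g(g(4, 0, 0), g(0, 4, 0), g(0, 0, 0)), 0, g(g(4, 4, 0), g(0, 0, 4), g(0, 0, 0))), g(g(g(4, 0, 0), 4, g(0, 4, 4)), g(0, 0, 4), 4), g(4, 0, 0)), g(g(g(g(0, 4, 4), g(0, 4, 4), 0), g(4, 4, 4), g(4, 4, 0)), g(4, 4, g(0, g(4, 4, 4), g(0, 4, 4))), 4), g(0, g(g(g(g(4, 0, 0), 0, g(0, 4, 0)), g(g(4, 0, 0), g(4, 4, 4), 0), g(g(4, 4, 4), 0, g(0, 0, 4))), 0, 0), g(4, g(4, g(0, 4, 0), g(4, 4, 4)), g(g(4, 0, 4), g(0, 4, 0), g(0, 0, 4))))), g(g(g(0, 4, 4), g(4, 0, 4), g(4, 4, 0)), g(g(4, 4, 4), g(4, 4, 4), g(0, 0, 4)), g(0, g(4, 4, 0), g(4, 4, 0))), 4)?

7

depth(g(4, 0, 0)) = 1 + max(0, 0, 0) = 1
depth(g(0, 4, 0)) = 1 + max(0, 0, 0) = 1
depth(g(0, 0, 0)) = 1 + max(0, 0, 0) = 1
depth(g(g(4, 0, 0), g(0, 4, 0), g(0, 0, 0))) = 1 + max(1, 1, 1) = 2
depth(g(4, 4, 0)) = 1 + max(0, 0, 0) = 1
depth(g(0, 0, 4)) = 1 + max(0, 0, 0) = 1
depth(g(g(4, 4, 0), g(0, 0, 4), g(0, 0, 0))) = 1 + max(1, 1, 1) = 2
depth(g(g(g(4, 0, 0), g(0, 4, 0), g(0, 0, 0)), 0, g(g(4, 4, 0), g(0, 0, 4), g(0, 0, 0)))) = 1 + max(2, 0, 2) = 3
depth(g(0, 4, 4)) = 1 + max(0, 0, 0) = 1
depth(g(g(4, 0, 0), 4, g(0, 4, 4))) = 1 + max(1, 0, 1) = 2
depth(g(g(g(4, 0, 0), 4, g(0, 4, 4)), g(0, 0, 4), 4)) = 1 + max(2, 1, 0) = 3
depth(g(g(g(g(4, 0, 0), g(0, 4, 0), g(0, 0, 0)), 0, g(g(4, 4, 0), g(0, 0, 4), g(0, 0, 0))), g(g(g(4, 0, 0), 4, g(0, 4, 4)), g(0, 0, 4), 4), g(4, 0, 0))) = 1 + max(3, 3, 1) = 4
depth(g(g(0, 4, 4), g(0, 4, 4), 0)) = 1 + max(1, 1, 0) = 2
depth(g(4, 4, 4)) = 1 + max(0, 0, 0) = 1
depth(g(g(g(0, 4, 4), g(0, 4, 4), 0), g(4, 4, 4), g(4, 4, 0))) = 1 + max(2, 1, 1) = 3
depth(g(0, g(4, 4, 4), g(0, 4, 4))) = 1 + max(0, 1, 1) = 2
depth(g(4, 4, g(0, g(4, 4, 4), g(0, 4, 4)))) = 1 + max(0, 0, 2) = 3
depth(g(g(g(g(0, 4, 4), g(0, 4, 4), 0), g(4, 4, 4), g(4, 4, 0)), g(4, 4, g(0, g(4, 4, 4), g(0, 4, 4))), 4)) = 1 + max(3, 3, 0) = 4
depth(g(g(4, 0, 0), 0, g(0, 4, 0))) = 1 + max(1, 0, 1) = 2
depth(g(g(4, 0, 0), g(4, 4, 4), 0)) = 1 + max(1, 1, 0) = 2
depth(g(g(4, 4, 4), 0, g(0, 0, 4))) = 1 + max(1, 0, 1) = 2
depth(g(g(g(4, 0, 0), 0, g(0, 4, 0)), g(g(4, 0, 0), g(4, 4, 4), 0), g(g(4, 4, 4), 0, g(0, 0, 4)))) = 1 + max(2, 2, 2) = 3
depth(g(g(g(g(4, 0, 0), 0, g(0, 4, 0)), g(g(4, 0, 0), g(4, 4, 4), 0), g(g(4, 4, 4), 0, g(0, 0, 4))), 0, 0)) = 1 + max(3, 0, 0) = 4
depth(g(4, g(0, 4, 0), g(4, 4, 4))) = 1 + max(0, 1, 1) = 2
depth(g(4, 0, 4)) = 1 + max(0, 0, 0) = 1
depth(g(g(4, 0, 4), g(0, 4, 0), g(0, 0, 4))) = 1 + max(1, 1, 1) = 2
depth(g(4, g(4, g(0, 4, 0), g(4, 4, 4)), g(g(4, 0, 4), g(0, 4, 0), g(0, 0, 4)))) = 1 + max(0, 2, 2) = 3
depth(g(0, g(g(g(g(4, 0, 0), 0, g(0, 4, 0)), g(g(4, 0, 0), g(4, 4, 4), 0), g(g(4, 4, 4), 0, g(0, 0, 4))), 0, 0), g(4, g(4, g(0, 4, 0), g(4, 4, 4)), g(g(4, 0, 4), g(0, 4, 0), g(0, 0, 4))))) = 1 + max(0, 4, 3) = 5
depth(g(g(g(g(g(4, 0, 0), g(0, 4, 0), g(0, 0, 0)), 0, g(g(4, 4, 0), g(0, 0, 4), g(0, 0, 0))), g(g(g(4, 0, 0), 4, g(0, 4, 4)), g(0, 0, 4), 4), g(4, 0, 0)), g(g(g(g(0, 4, 4), g(0, 4, 4), 0), g(4, 4, 4), g(4, 4, 0)), g(4, 4, g(0, g(4, 4, 4), g(0, 4, 4))), 4), g(0, g(g(g(g(4, 0, 0), 0, g(0, 4, 0)), g(g(4, 0, 0), g(4, 4, 4), 0), g(g(4, 4, 4), 0, g(0, 0, 4))), 0, 0), g(4, g(4, g(0, 4, 0), g(4, 4, 4)), g(g(4, 0, 4), g(0, 4, 0), g(0, 0, 4)))))) = 1 + max(4, 4, 5) = 6
depth(g(g(0, 4, 4), g(4, 0, 4), g(4, 4, 0))) = 1 + max(1, 1, 1) = 2
depth(g(g(4, 4, 4), g(4, 4, 4), g(0, 0, 4))) = 1 + max(1, 1, 1) = 2
depth(g(0, g(4, 4, 0), g(4, 4, 0))) = 1 + max(0, 1, 1) = 2
depth(g(g(g(0, 4, 4), g(4, 0, 4), g(4, 4, 0)), g(g(4, 4, 4), g(4, 4, 4), g(0, 0, 4)), g(0, g(4, 4, 0), g(4, 4, 0)))) = 1 + max(2, 2, 2) = 3
depth(g(g(g(g(g(g(4, 0, 0), g(0, 4, 0), g(0, 0, 0)), 0, g(g(4, 4, 0), g(0, 0, 4), g(0, 0, 0))), g(g(g(4, 0, 0), 4, g(0, 4, 4)), g(0, 0, 4), 4), g(4, 0, 0)), g(g(g(g(0, 4, 4), g(0, 4, 4), 0), g(4, 4, 4), g(4, 4, 0)), g(4, 4, g(0, g(4, 4, 4), g(0, 4, 4))), 4), g(0, g(g(g(g(4, 0, 0), 0, g(0, 4, 0)), g(g(4, 0, 0), g(4, 4, 4), 0), g(g(4, 4, 4), 0, g(0, 0, 4))), 0, 0), g(4, g(4, g(0, 4, 0), g(4, 4, 4)), g(g(4, 0, 4), g(0, 4, 0), g(0, 0, 4))))), g(g(g(0, 4, 4), g(4, 0, 4), g(4, 4, 0)), g(g(4, 4, 4), g(4, 4, 4), g(0, 0, 4)), g(0, g(4, 4, 0), g(4, 4, 0))), 4)) = 1 + max(6, 3, 0) = 7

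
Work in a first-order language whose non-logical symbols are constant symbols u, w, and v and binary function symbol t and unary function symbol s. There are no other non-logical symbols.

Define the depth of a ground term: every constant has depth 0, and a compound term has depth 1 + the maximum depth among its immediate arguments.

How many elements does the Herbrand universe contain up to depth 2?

243

Let N_k count ground terms of depth at most k. Each non-constant term of depth ≤ k is some function symbol applied to depth-≤(k−1) arguments, giving N_k = 3 + N_{k-1}^2 + N_{k-1}.
N_0 = 3
N_1 = 3 + 3^2 + 3 = 15
N_2 = 3 + 15^2 + 15 = 243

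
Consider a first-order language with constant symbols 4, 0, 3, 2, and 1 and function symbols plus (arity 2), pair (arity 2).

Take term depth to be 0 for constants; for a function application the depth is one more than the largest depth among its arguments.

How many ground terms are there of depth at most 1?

Write N_k for the number of ground terms of depth ≤ k. A term of depth ≤ k is either a constant or a function symbol applied to arguments of depth ≤ k−1, so N_k = 5 + N_{k-1}^2 + N_{k-1}^2.
N_0 = 5
N_1 = 5 + 5^2 + 5^2 = 55

55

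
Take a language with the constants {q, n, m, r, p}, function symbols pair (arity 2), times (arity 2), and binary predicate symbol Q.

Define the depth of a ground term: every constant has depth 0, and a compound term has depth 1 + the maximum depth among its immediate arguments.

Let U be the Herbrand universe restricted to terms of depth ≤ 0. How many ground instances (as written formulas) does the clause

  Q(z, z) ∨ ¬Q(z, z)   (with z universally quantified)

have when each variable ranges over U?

Ground terms of depth ≤ 0:
  Let N_k = |{terms of depth ≤ k}|. Then N_0 = 5 and N_k = 5 + N_{k-1}^2 + N_{k-1}^2 for k ≥ 1 (one summand per function symbol, arity giving the exponent).
  N_0 = 5
  Explicitly: q, n, m, r, p.
So there are 5 ground terms available for substitution.
The body mentions the single quantified variable z; since ground terms form a free algebra, no two substitutions collapse to the same formula.
Number of ground instances = 5.

5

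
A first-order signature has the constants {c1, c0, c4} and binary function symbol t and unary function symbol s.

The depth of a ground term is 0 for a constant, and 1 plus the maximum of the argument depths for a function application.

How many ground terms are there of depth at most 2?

243

Let N_k = |{terms of depth ≤ k}|. Then N_0 = 3 and N_k = 3 + N_{k-1}^2 + N_{k-1} for k ≥ 1 (one summand per function symbol, arity giving the exponent).
N_0 = 3
N_1 = 3 + 3^2 + 3 = 15
N_2 = 3 + 15^2 + 15 = 243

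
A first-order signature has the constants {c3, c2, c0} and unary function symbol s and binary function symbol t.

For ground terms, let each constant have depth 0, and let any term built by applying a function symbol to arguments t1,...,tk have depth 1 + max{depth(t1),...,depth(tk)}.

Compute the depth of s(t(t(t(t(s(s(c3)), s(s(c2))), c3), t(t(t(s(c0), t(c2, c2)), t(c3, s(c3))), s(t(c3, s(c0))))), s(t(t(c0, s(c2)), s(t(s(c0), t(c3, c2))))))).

depth(s(c3)) = 1 + depth(c3) = 1 + 0 = 1
depth(s(s(c3))) = 1 + depth(s(c3)) = 1 + 1 = 2
depth(s(c2)) = 1 + depth(c2) = 1 + 0 = 1
depth(s(s(c2))) = 1 + depth(s(c2)) = 1 + 1 = 2
depth(t(s(s(c3)), s(s(c2)))) = 1 + max(2, 2) = 3
depth(t(t(s(s(c3)), s(s(c2))), c3)) = 1 + max(3, 0) = 4
depth(s(c0)) = 1 + depth(c0) = 1 + 0 = 1
depth(t(c2, c2)) = 1 + max(0, 0) = 1
depth(t(s(c0), t(c2, c2))) = 1 + max(1, 1) = 2
depth(t(c3, s(c3))) = 1 + max(0, 1) = 2
depth(t(t(s(c0), t(c2, c2)), t(c3, s(c3)))) = 1 + max(2, 2) = 3
depth(t(c3, s(c0))) = 1 + max(0, 1) = 2
depth(s(t(c3, s(c0)))) = 1 + depth(t(c3, s(c0))) = 1 + 2 = 3
depth(t(t(t(s(c0), t(c2, c2)), t(c3, s(c3))), s(t(c3, s(c0))))) = 1 + max(3, 3) = 4
depth(t(t(t(s(s(c3)), s(s(c2))), c3), t(t(t(s(c0), t(c2, c2)), t(c3, s(c3))), s(t(c3, s(c0)))))) = 1 + max(4, 4) = 5
depth(t(c0, s(c2))) = 1 + max(0, 1) = 2
depth(t(c3, c2)) = 1 + max(0, 0) = 1
depth(t(s(c0), t(c3, c2))) = 1 + max(1, 1) = 2
depth(s(t(s(c0), t(c3, c2)))) = 1 + depth(t(s(c0), t(c3, c2))) = 1 + 2 = 3
depth(t(t(c0, s(c2)), s(t(s(c0), t(c3, c2))))) = 1 + max(2, 3) = 4
depth(s(t(t(c0, s(c2)), s(t(s(c0), t(c3, c2)))))) = 1 + depth(t(t(c0, s(c2)), s(t(s(c0), t(c3, c2))))) = 1 + 4 = 5
depth(t(t(t(t(s(s(c3)), s(s(c2))), c3), t(t(t(s(c0), t(c2, c2)), t(c3, s(c3))), s(t(c3, s(c0))))), s(t(t(c0, s(c2)), s(t(s(c0), t(c3, c2))))))) = 1 + max(5, 5) = 6
depth(s(t(t(t(t(s(s(c3)), s(s(c2))), c3), t(t(t(s(c0), t(c2, c2)), t(c3, s(c3))), s(t(c3, s(c0))))), s(t(t(c0, s(c2)), s(t(s(c0), t(c3, c2)))))))) = 1 + depth(t(t(t(t(s(s(c3)), s(s(c2))), c3), t(t(t(s(c0), t(c2, c2)), t(c3, s(c3))), s(t(c3, s(c0))))), s(t(t(c0, s(c2)), s(t(s(c0), t(c3, c2))))))) = 1 + 6 = 7

7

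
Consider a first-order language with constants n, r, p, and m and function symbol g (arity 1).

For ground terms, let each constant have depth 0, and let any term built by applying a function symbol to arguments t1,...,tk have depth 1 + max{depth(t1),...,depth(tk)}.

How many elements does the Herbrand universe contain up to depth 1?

If N_k denotes the number of depth-≤k ground terms, the 4 constants give N_0 = 4, and each function symbol of arity r contributes N_{k-1}^r new terms at level k: N_k = 4 + N_{k-1}.
N_0 = 4
N_1 = 4 + 4 = 8

8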